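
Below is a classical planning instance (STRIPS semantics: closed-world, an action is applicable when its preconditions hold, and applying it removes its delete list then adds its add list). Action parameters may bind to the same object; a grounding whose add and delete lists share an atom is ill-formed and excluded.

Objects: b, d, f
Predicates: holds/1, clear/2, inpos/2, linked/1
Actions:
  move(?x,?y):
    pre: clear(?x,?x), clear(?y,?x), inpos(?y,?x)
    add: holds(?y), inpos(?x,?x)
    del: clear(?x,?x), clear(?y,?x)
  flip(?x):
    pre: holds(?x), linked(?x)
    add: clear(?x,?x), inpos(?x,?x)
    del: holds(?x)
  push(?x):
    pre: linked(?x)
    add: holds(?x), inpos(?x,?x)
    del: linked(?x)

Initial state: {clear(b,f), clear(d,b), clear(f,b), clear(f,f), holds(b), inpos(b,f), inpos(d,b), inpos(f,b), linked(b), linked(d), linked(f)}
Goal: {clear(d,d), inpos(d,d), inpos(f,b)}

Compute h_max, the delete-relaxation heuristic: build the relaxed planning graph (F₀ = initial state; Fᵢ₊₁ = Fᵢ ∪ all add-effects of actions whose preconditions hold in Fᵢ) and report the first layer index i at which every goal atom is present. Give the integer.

F0 = init (11 atoms)
F1 = F0 ∪ {clear(b,b), holds(d), holds(f), inpos(b,b), inpos(d,d), inpos(f,f)}  (17 atoms)
F2 = F1 ∪ {clear(d,d)}  (18 atoms)
goal ⊆ F2  ⇒  h_max = 2

2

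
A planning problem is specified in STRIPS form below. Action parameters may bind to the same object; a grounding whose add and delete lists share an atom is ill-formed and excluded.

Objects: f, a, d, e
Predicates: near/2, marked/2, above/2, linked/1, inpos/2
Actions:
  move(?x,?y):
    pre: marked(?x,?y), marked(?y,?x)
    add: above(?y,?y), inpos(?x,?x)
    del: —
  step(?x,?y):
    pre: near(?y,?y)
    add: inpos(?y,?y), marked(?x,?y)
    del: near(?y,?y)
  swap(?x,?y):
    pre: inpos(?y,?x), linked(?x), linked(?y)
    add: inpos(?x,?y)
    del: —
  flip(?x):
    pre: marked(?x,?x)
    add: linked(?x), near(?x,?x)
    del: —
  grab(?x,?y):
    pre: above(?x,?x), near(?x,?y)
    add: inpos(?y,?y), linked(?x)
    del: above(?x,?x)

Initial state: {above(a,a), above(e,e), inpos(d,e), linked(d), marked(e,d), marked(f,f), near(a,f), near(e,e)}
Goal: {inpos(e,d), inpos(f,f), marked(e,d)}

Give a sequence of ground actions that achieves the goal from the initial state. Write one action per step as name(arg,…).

move(f,f); grab(e,e); swap(e,d)

1. move(f,f)  →  {above(a,a), above(e,e), above(f,f), inpos(d,e), inpos(f,f), linked(d), marked(e,d), marked(f,f), near(a,f), near(e,e)}
2. grab(e,e)  →  {above(a,a), above(f,f), inpos(d,e), inpos(e,e), inpos(f,f), linked(d), linked(e), marked(e,d), marked(f,f), near(a,f), near(e,e)}
3. swap(e,d)  →  {above(a,a), above(f,f), inpos(d,e), inpos(e,d), inpos(e,e), inpos(f,f), linked(d), linked(e), marked(e,d), marked(f,f), near(a,f), near(e,e)}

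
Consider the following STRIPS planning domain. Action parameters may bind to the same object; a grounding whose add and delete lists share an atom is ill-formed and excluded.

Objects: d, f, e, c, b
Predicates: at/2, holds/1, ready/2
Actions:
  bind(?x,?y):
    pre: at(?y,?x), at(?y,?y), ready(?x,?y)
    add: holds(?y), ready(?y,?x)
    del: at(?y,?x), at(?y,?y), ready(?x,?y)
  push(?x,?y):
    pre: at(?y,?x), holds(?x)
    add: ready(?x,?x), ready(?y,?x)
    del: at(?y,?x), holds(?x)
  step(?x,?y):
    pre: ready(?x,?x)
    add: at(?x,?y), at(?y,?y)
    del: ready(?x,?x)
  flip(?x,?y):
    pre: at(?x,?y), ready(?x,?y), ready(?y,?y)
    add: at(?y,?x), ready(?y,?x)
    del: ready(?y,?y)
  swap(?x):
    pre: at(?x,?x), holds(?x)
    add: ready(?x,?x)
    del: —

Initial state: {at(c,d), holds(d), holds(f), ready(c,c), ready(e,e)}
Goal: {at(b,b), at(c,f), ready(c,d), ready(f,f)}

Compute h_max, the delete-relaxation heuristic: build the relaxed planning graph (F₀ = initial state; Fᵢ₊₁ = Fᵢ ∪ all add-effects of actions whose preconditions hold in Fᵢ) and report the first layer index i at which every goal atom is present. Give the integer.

2

F0 = init (5 atoms)
F1 = F0 ∪ {at(b,b), at(c,b), at(c,c), at(c,e), at(c,f), at(d,d), at(e,b), at(e,c), at(e,d), at(e,e), at(e,f), at(f,f), ready(c,d), ready(d,d)}  (19 atoms)
F2 = F1 ∪ {at(d,b), at(d,c), at(d,e), at(d,f), ready(c,f), ready(d,c), ready(e,d), ready(e,f), ready(f,f)}  (28 atoms)
goal ⊆ F2  ⇒  h_max = 2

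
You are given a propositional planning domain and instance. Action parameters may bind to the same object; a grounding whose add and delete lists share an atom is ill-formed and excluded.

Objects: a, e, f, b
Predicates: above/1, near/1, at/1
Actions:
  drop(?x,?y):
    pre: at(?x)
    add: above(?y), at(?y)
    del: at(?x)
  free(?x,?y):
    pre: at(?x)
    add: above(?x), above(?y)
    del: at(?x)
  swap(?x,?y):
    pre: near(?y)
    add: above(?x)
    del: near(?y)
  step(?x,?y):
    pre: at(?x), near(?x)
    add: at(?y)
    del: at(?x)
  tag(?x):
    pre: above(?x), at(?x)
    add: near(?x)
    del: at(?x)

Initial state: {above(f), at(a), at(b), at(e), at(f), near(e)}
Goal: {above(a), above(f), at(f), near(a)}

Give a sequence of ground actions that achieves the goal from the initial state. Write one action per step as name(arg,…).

drop(e,a); tag(a)

1. drop(e,a)  →  {above(a), above(f), at(a), at(b), at(f), near(e)}
2. tag(a)  →  {above(a), above(f), at(b), at(f), near(a), near(e)}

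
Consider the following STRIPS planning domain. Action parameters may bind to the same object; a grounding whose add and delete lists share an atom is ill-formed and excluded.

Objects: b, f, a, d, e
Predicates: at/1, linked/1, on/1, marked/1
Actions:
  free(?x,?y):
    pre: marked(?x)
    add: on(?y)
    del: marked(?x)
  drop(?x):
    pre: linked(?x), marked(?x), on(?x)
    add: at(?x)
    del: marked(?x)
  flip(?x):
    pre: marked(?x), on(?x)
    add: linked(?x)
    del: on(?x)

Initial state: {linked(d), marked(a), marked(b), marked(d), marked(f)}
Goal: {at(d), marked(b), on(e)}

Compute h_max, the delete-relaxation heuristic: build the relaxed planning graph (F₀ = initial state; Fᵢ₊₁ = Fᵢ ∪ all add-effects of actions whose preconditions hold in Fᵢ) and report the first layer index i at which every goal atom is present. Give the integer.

F0 = init (5 atoms)
F1 = F0 ∪ {on(a), on(b), on(d), on(e), on(f)}  (10 atoms)
F2 = F1 ∪ {at(d), linked(a), linked(b), linked(f)}  (14 atoms)
goal ⊆ F2  ⇒  h_max = 2

2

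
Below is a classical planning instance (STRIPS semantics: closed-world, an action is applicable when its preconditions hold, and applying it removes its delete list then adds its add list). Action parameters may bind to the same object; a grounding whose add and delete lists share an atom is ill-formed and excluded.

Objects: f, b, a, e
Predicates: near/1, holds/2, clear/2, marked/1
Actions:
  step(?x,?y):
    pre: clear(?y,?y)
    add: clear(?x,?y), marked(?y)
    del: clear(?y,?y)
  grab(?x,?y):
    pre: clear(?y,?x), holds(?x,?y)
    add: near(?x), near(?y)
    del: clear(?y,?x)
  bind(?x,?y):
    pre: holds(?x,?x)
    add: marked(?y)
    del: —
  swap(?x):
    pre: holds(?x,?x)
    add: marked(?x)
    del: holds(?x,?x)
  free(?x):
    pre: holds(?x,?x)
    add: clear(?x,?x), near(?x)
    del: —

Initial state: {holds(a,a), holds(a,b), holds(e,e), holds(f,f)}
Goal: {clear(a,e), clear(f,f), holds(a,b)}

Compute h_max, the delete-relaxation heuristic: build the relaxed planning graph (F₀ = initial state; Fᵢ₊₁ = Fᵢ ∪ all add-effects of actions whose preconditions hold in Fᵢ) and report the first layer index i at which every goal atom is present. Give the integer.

2

F0 = init (4 atoms)
F1 = F0 ∪ {clear(a,a), clear(e,e), clear(f,f), marked(a), marked(b), marked(e), marked(f), near(a), near(e), near(f)}  (14 atoms)
F2 = F1 ∪ {clear(a,e), clear(a,f), clear(b,a), clear(b,e), clear(b,f), clear(e,a), clear(e,f), clear(f,a), clear(f,e)}  (23 atoms)
goal ⊆ F2  ⇒  h_max = 2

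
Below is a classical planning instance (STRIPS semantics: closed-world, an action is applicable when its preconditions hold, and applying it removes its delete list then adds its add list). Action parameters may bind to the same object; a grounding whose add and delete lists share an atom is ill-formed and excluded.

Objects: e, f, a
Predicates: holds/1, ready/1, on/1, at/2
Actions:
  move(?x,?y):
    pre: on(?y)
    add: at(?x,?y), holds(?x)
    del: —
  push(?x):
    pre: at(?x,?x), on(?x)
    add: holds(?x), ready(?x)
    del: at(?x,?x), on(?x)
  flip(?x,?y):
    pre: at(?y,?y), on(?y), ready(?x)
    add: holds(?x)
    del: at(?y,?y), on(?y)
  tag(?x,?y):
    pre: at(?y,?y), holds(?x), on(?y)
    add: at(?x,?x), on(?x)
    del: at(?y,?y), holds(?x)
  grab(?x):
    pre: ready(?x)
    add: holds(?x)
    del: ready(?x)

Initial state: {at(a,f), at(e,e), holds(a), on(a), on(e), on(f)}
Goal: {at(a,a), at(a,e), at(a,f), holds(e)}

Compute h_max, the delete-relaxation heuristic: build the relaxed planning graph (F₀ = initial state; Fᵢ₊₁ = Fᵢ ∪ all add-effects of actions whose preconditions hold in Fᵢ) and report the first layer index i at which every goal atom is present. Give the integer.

1

F0 = init (6 atoms)
F1 = F0 ∪ {at(a,a), at(a,e), at(e,a), at(e,f), at(f,a), at(f,e), at(f,f), holds(e), holds(f), ready(e)}  (16 atoms)
goal ⊆ F1  ⇒  h_max = 1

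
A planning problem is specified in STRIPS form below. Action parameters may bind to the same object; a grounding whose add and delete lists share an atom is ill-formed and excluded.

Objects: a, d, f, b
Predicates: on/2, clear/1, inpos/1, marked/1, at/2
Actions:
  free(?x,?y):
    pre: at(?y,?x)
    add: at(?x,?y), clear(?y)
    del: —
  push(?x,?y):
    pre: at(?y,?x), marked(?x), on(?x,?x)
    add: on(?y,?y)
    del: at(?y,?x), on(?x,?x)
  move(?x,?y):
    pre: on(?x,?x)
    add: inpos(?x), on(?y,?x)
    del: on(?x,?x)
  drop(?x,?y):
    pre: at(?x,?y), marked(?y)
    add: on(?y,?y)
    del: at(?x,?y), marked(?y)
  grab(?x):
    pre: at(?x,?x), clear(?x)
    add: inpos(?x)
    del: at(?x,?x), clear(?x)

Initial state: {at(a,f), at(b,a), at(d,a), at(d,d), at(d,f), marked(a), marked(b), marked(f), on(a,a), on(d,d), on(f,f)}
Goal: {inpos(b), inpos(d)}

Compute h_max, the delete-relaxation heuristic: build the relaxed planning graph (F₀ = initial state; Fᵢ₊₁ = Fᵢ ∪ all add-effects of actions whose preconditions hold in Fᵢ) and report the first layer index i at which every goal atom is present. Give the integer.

F0 = init (11 atoms)
F1 = F0 ∪ {at(a,b), at(a,d), at(f,a), at(f,d), clear(a), clear(b), clear(d), inpos(a), inpos(d), inpos(f), on(a,d), on(a,f), on(b,a), on(b,b), on(b,d), on(b,f), on(d,a), on(d,f), on(f,a), on(f,d)}  (31 atoms)
F2 = F1 ∪ {clear(f), inpos(b), on(a,b), on(d,b), on(f,b)}  (36 atoms)
goal ⊆ F2  ⇒  h_max = 2

2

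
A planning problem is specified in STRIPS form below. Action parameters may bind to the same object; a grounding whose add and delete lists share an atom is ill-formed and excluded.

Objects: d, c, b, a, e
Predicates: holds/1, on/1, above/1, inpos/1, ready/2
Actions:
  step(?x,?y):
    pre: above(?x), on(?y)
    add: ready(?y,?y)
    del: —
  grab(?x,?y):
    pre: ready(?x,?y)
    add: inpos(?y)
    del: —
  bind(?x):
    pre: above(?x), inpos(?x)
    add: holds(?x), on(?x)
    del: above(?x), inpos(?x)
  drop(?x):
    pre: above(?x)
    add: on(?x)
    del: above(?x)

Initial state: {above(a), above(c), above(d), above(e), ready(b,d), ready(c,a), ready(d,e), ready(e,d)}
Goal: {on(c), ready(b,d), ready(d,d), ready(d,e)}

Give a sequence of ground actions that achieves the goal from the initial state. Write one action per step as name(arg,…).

1. drop(d)  →  {above(a), above(c), above(e), on(d), ready(b,d), ready(c,a), ready(d,e), ready(e,d)}
2. step(c,d)  →  {above(a), above(c), above(e), on(d), ready(b,d), ready(c,a), ready(d,d), ready(d,e), ready(e,d)}
3. drop(c)  →  {above(a), above(e), on(c), on(d), ready(b,d), ready(c,a), ready(d,d), ready(d,e), ready(e,d)}

drop(d); step(c,d); drop(c)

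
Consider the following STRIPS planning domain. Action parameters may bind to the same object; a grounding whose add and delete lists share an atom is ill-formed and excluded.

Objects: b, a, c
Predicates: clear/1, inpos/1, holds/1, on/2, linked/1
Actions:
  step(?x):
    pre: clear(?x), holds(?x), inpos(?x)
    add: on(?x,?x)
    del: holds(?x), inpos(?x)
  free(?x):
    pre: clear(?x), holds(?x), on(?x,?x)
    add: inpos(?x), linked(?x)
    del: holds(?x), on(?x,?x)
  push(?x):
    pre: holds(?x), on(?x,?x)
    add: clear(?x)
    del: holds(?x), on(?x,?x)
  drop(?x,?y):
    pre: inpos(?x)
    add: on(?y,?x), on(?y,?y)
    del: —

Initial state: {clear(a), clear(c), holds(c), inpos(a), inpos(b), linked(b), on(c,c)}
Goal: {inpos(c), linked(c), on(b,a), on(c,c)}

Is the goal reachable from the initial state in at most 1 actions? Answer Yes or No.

1. free(c)  →  {clear(a), clear(c), inpos(a), inpos(b), inpos(c), linked(b), linked(c)}
2. drop(b,c)  →  {clear(a), clear(c), inpos(a), inpos(b), inpos(c), linked(b), linked(c), on(c,b), on(c,c)}
3. drop(a,b)  →  {clear(a), clear(c), inpos(a), inpos(b), inpos(c), linked(b), linked(c), on(b,a), on(b,b), on(c,b), on(c,c)}
optimal plan length = 3; 3 > 1

No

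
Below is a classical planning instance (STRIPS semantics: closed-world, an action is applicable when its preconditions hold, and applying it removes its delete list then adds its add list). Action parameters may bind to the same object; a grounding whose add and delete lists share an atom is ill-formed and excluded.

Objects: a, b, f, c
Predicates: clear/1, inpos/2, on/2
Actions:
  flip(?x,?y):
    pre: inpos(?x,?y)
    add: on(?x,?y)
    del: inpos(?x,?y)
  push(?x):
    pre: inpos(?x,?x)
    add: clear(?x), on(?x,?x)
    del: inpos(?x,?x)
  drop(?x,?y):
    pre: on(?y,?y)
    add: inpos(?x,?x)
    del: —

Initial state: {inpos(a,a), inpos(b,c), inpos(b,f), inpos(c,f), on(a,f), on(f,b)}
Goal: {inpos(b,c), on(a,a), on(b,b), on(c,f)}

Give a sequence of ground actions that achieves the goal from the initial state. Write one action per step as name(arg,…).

flip(a,a); flip(c,f); drop(b,a); flip(b,b)

1. flip(a,a)  →  {inpos(b,c), inpos(b,f), inpos(c,f), on(a,a), on(a,f), on(f,b)}
2. flip(c,f)  →  {inpos(b,c), inpos(b,f), on(a,a), on(a,f), on(c,f), on(f,b)}
3. drop(b,a)  →  {inpos(b,b), inpos(b,c), inpos(b,f), on(a,a), on(a,f), on(c,f), on(f,b)}
4. flip(b,b)  →  {inpos(b,c), inpos(b,f), on(a,a), on(a,f), on(b,b), on(c,f), on(f,b)}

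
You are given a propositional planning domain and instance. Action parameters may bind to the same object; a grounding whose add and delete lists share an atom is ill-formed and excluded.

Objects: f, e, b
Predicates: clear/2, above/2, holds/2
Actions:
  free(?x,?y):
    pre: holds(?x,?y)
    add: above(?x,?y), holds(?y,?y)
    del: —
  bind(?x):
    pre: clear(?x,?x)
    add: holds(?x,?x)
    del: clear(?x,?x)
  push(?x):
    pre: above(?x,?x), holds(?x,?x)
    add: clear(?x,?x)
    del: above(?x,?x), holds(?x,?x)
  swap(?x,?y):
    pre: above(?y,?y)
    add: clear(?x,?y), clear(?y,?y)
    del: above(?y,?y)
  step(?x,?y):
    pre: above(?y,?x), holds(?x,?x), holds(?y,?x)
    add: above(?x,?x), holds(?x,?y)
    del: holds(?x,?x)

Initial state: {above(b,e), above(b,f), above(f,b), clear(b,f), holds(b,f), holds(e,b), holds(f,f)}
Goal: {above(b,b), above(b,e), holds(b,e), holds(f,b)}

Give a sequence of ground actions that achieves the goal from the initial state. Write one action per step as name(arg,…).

1. free(e,b)  →  {above(b,e), above(b,f), above(e,b), above(f,b), clear(b,f), holds(b,b), holds(b,f), holds(e,b), holds(f,f)}
2. step(f,b)  →  {above(b,e), above(b,f), above(e,b), above(f,b), above(f,f), clear(b,f), holds(b,b), holds(b,f), holds(e,b), holds(f,b)}
3. step(b,e)  →  {above(b,b), above(b,e), above(b,f), above(e,b), above(f,b), above(f,f), clear(b,f), holds(b,e), holds(b,f), holds(e,b), holds(f,b)}

free(e,b); step(f,b); step(b,e)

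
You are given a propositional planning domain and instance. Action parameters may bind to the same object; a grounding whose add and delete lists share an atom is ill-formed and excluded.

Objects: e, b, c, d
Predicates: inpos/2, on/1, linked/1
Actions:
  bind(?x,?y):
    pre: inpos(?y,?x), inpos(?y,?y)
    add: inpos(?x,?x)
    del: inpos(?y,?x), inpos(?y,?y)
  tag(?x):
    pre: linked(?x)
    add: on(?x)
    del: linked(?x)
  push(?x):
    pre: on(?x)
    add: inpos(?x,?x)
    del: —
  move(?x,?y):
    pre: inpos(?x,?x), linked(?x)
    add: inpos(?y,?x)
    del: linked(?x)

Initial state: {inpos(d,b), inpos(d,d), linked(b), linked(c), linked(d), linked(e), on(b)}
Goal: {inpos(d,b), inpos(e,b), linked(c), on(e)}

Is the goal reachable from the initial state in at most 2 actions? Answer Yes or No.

1. tag(e)  →  {inpos(d,b), inpos(d,d), linked(b), linked(c), linked(d), on(b), on(e)}
2. push(b)  →  {inpos(b,b), inpos(d,b), inpos(d,d), linked(b), linked(c), linked(d), on(b), on(e)}
3. move(b,e)  →  {inpos(b,b), inpos(d,b), inpos(d,d), inpos(e,b), linked(c), linked(d), on(b), on(e)}
optimal plan length = 3; 3 > 2

No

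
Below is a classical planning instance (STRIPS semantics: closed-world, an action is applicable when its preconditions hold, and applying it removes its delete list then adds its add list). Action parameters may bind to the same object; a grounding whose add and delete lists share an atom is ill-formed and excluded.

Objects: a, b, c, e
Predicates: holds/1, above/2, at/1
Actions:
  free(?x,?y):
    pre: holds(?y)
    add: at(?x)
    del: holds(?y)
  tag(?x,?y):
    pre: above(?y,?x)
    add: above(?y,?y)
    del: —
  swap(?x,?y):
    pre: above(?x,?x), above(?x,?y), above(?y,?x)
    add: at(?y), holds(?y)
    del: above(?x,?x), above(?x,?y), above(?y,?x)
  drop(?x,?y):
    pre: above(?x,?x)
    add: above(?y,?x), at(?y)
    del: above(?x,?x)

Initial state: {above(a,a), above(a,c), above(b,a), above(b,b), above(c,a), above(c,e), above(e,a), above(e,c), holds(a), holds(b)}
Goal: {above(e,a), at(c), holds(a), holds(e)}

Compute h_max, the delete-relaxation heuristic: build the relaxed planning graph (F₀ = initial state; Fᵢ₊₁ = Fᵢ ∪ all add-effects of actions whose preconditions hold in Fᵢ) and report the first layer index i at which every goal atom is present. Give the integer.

F0 = init (10 atoms)
F1 = F0 ∪ {above(a,b), above(c,b), above(c,c), above(e,b), above(e,e), at(a), at(b), at(c), at(e), holds(c)}  (20 atoms)
F2 = F1 ∪ {above(a,e), above(b,c), above(b,e), holds(e)}  (24 atoms)
goal ⊆ F2  ⇒  h_max = 2

2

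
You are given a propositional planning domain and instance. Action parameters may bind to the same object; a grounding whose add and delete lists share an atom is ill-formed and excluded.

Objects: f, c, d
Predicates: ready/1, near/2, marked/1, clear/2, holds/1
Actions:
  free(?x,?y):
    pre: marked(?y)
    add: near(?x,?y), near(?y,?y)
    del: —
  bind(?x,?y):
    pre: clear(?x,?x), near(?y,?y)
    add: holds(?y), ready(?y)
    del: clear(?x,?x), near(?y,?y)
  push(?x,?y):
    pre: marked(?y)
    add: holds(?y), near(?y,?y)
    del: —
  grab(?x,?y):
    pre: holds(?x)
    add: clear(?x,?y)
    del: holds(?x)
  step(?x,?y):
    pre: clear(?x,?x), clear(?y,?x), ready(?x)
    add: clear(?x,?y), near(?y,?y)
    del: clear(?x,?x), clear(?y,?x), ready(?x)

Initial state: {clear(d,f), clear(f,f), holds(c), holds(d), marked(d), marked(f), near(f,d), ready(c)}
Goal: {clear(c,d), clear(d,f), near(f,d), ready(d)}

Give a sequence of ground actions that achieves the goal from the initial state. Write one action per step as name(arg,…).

1. free(f,d)  →  {clear(d,f), clear(f,f), holds(c), holds(d), marked(d), marked(f), near(d,d), near(f,d), ready(c)}
2. bind(f,d)  →  {clear(d,f), holds(c), holds(d), marked(d), marked(f), near(f,d), ready(c), ready(d)}
3. grab(c,d)  →  {clear(c,d), clear(d,f), holds(d), marked(d), marked(f), near(f,d), ready(c), ready(d)}

free(f,d); bind(f,d); grab(c,d)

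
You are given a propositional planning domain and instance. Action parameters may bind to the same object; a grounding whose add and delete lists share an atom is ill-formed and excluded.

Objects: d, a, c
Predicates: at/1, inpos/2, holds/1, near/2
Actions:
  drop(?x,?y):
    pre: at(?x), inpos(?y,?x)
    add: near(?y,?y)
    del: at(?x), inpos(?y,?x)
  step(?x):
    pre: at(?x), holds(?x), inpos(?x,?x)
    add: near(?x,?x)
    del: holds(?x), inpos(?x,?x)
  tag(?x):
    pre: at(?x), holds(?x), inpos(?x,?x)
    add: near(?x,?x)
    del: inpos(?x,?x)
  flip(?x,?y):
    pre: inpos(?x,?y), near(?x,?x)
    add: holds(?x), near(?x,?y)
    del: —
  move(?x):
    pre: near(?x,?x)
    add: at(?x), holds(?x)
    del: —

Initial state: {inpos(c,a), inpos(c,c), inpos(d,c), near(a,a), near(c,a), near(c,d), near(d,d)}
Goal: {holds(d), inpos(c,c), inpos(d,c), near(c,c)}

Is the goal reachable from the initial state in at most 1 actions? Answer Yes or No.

1. flip(d,c)  →  {holds(d), inpos(c,a), inpos(c,c), inpos(d,c), near(a,a), near(c,a), near(c,d), near(d,c), near(d,d)}
2. move(a)  →  {at(a), holds(a), holds(d), inpos(c,a), inpos(c,c), inpos(d,c), near(a,a), near(c,a), near(c,d), near(d,c), near(d,d)}
3. drop(a,c)  →  {holds(a), holds(d), inpos(c,c), inpos(d,c), near(a,a), near(c,a), near(c,c), near(c,d), near(d,c), near(d,d)}
optimal plan length = 3; 3 > 1

No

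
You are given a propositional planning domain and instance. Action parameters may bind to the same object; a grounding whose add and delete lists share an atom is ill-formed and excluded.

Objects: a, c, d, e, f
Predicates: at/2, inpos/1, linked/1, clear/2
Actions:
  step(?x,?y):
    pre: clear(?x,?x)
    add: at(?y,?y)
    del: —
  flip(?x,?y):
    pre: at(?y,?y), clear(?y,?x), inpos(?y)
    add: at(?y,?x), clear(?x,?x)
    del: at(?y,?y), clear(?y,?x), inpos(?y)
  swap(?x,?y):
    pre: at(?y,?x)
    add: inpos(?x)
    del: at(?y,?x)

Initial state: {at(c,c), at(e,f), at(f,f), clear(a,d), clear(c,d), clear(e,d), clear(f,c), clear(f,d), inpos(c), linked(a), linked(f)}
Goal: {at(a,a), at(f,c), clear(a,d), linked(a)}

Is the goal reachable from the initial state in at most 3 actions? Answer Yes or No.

1. swap(f,e)  →  {at(c,c), at(f,f), clear(a,d), clear(c,d), clear(e,d), clear(f,c), clear(f,d), inpos(c), inpos(f), linked(a), linked(f)}
2. flip(c,f)  →  {at(c,c), at(f,c), clear(a,d), clear(c,c), clear(c,d), clear(e,d), clear(f,d), inpos(c), linked(a), linked(f)}
3. step(c,a)  →  {at(a,a), at(c,c), at(f,c), clear(a,d), clear(c,c), clear(c,d), clear(e,d), clear(f,d), inpos(c), linked(a), linked(f)}
optimal plan length = 3; 3 ≤ 3

Yes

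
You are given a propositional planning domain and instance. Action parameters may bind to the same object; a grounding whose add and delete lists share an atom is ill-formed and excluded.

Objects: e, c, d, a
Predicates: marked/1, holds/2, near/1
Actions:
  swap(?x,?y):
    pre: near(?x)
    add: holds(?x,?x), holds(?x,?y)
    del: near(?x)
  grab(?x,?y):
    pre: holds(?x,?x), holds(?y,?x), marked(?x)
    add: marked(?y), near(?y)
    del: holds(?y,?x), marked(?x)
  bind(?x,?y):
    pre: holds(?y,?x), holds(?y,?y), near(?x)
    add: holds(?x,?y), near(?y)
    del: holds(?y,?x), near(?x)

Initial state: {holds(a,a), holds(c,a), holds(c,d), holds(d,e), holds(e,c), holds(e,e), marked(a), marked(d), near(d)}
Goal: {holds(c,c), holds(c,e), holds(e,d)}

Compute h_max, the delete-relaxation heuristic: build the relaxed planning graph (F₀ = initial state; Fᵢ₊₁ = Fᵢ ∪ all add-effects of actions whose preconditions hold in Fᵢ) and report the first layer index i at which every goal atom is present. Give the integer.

3

F0 = init (9 atoms)
F1 = F0 ∪ {holds(d,a), holds(d,c), holds(d,d), marked(c), near(c)}  (14 atoms)
F2 = F1 ∪ {holds(c,c), holds(c,e), near(e)}  (17 atoms)
F3 = F2 ∪ {holds(e,a), holds(e,d), marked(e)}  (20 atoms)
goal ⊆ F3  ⇒  h_max = 3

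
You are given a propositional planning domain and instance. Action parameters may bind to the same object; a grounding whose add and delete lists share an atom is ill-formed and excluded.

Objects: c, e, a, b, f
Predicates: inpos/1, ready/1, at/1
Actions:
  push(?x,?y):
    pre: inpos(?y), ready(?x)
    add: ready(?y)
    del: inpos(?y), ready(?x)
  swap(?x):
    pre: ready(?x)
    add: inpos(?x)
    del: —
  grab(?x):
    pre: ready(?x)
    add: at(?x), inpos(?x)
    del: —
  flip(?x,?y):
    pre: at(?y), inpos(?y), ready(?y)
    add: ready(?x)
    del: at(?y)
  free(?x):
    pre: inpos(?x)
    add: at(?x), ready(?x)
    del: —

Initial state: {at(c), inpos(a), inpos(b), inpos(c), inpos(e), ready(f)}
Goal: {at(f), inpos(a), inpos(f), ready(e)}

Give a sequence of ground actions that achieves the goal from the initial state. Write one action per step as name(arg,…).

1. grab(f)  →  {at(c), at(f), inpos(a), inpos(b), inpos(c), inpos(e), inpos(f), ready(f)}
2. push(f,e)  →  {at(c), at(f), inpos(a), inpos(b), inpos(c), inpos(f), ready(e)}

grab(f); push(f,e)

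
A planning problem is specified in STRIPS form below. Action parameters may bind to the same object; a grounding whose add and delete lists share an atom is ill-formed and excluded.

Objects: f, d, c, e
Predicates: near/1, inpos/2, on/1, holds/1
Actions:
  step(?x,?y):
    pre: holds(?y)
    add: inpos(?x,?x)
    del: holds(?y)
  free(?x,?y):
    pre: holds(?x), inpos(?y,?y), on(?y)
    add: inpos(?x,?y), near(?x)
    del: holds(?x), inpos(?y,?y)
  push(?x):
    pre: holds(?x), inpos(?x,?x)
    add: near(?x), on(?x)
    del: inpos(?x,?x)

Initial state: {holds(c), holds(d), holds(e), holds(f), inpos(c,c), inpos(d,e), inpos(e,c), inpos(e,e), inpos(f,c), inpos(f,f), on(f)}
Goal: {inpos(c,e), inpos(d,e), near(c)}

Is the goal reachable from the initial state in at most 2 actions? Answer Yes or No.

No

1. push(e)  →  {holds(c), holds(d), holds(e), holds(f), inpos(c,c), inpos(d,e), inpos(e,c), inpos(f,c), inpos(f,f), near(e), on(e), on(f)}
2. step(e,f)  →  {holds(c), holds(d), holds(e), inpos(c,c), inpos(d,e), inpos(e,c), inpos(e,e), inpos(f,c), inpos(f,f), near(e), on(e), on(f)}
3. free(c,e)  →  {holds(d), holds(e), inpos(c,c), inpos(c,e), inpos(d,e), inpos(e,c), inpos(f,c), inpos(f,f), near(c), near(e), on(e), on(f)}
optimal plan length = 3; 3 > 2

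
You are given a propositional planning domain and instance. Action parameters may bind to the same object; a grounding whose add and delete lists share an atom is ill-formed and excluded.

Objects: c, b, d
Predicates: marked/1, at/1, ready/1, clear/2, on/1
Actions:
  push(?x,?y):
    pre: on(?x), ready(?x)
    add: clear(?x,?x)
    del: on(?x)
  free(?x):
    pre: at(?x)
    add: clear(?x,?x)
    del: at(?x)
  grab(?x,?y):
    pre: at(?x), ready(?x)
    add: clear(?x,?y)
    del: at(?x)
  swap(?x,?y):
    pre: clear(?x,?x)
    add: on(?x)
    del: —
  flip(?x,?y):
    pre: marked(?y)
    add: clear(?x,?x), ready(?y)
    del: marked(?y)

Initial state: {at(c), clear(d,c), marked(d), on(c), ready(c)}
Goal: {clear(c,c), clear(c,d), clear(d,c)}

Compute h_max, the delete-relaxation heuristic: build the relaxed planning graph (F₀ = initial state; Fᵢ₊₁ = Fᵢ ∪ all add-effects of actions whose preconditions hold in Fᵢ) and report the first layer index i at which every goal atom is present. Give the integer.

F0 = init (5 atoms)
F1 = F0 ∪ {clear(b,b), clear(c,b), clear(c,c), clear(c,d), clear(d,d), ready(d)}  (11 atoms)
goal ⊆ F1  ⇒  h_max = 1

1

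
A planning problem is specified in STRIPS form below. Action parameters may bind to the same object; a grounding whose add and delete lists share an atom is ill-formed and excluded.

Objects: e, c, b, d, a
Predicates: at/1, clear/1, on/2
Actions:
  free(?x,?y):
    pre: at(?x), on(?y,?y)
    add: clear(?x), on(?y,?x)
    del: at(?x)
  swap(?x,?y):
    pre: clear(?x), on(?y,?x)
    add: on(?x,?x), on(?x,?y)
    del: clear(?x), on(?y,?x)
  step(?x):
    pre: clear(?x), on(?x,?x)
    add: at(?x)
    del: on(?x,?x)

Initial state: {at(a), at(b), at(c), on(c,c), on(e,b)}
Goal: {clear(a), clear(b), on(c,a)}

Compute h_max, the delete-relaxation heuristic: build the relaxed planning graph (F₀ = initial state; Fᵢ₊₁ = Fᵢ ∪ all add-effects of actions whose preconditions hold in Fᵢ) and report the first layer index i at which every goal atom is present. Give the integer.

F0 = init (5 atoms)
F1 = F0 ∪ {clear(a), clear(b), clear(c), on(c,a), on(c,b)}  (10 atoms)
goal ⊆ F1  ⇒  h_max = 1

1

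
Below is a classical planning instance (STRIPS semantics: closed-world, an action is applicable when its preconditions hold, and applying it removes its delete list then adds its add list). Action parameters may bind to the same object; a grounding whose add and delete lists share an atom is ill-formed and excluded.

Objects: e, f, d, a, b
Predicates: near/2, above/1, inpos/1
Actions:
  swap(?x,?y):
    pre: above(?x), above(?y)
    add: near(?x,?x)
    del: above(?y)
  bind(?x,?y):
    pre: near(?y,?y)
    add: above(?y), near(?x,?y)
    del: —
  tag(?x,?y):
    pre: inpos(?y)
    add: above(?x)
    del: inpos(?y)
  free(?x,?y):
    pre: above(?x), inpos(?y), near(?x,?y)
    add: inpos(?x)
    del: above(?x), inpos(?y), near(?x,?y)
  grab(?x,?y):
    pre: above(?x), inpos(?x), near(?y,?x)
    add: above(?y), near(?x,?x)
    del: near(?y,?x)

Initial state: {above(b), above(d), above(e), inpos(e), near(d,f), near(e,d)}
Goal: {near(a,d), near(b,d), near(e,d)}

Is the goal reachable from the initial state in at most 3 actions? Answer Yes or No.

1. swap(d,e)  →  {above(b), above(d), inpos(e), near(d,d), near(d,f), near(e,d)}
2. bind(a,d)  →  {above(b), above(d), inpos(e), near(a,d), near(d,d), near(d,f), near(e,d)}
3. bind(b,d)  →  {above(b), above(d), inpos(e), near(a,d), near(b,d), near(d,d), near(d,f), near(e,d)}
optimal plan length = 3; 3 ≤ 3

Yes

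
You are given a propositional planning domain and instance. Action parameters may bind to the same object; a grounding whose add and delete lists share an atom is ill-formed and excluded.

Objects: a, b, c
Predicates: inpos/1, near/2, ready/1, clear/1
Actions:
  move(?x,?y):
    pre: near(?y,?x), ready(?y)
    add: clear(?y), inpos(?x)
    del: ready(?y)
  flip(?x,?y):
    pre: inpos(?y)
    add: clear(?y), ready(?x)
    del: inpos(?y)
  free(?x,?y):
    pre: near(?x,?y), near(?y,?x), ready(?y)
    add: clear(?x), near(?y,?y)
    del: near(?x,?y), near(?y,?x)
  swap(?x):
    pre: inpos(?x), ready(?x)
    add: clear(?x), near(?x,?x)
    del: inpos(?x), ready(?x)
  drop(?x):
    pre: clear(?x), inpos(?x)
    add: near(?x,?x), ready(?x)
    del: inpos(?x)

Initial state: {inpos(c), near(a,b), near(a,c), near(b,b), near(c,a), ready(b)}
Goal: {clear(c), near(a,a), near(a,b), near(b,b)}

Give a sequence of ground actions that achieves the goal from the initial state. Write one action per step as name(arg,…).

flip(a,c); free(c,a)

1. flip(a,c)  →  {clear(c), near(a,b), near(a,c), near(b,b), near(c,a), ready(a), ready(b)}
2. free(c,a)  →  {clear(c), near(a,a), near(a,b), near(b,b), ready(a), ready(b)}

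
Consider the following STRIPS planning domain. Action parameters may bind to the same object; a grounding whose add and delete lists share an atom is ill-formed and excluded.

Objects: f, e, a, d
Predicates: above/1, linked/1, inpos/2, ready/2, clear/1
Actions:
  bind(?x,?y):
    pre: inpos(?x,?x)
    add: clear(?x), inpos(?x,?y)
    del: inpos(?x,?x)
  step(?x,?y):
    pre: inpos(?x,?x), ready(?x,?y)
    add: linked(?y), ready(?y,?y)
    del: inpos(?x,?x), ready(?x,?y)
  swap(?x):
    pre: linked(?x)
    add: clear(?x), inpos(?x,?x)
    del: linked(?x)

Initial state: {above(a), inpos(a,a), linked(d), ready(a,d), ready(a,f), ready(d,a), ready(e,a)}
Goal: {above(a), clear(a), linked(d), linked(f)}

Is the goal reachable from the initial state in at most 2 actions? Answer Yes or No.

No

1. step(a,f)  →  {above(a), linked(d), linked(f), ready(a,d), ready(d,a), ready(e,a), ready(f,f)}
2. swap(d)  →  {above(a), clear(d), inpos(d,d), linked(f), ready(a,d), ready(d,a), ready(e,a), ready(f,f)}
3. step(d,a)  →  {above(a), clear(d), linked(a), linked(f), ready(a,a), ready(a,d), ready(e,a), ready(f,f)}
4. swap(a)  →  {above(a), clear(a), clear(d), inpos(a,a), linked(f), ready(a,a), ready(a,d), ready(e,a), ready(f,f)}
5. step(a,d)  →  {above(a), clear(a), clear(d), linked(d), linked(f), ready(a,a), ready(d,d), ready(e,a), ready(f,f)}
optimal plan length = 5; 5 > 2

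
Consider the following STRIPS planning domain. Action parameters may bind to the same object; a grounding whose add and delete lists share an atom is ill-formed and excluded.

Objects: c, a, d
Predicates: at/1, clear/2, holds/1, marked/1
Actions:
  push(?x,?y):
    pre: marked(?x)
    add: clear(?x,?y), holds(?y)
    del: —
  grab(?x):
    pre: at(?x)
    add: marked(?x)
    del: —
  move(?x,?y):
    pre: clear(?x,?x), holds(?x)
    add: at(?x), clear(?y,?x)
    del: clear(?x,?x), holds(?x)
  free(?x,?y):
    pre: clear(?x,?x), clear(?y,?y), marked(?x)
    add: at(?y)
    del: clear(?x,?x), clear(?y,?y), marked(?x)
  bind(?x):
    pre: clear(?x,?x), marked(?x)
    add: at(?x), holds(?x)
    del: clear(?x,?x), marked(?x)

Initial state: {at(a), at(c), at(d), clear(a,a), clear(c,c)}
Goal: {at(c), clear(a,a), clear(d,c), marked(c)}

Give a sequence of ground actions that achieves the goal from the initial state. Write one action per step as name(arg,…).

1. grab(c)  →  {at(a), at(c), at(d), clear(a,a), clear(c,c), marked(c)}
2. push(c,c)  →  {at(a), at(c), at(d), clear(a,a), clear(c,c), holds(c), marked(c)}
3. move(c,d)  →  {at(a), at(c), at(d), clear(a,a), clear(d,c), marked(c)}

grab(c); push(c,c); move(c,d)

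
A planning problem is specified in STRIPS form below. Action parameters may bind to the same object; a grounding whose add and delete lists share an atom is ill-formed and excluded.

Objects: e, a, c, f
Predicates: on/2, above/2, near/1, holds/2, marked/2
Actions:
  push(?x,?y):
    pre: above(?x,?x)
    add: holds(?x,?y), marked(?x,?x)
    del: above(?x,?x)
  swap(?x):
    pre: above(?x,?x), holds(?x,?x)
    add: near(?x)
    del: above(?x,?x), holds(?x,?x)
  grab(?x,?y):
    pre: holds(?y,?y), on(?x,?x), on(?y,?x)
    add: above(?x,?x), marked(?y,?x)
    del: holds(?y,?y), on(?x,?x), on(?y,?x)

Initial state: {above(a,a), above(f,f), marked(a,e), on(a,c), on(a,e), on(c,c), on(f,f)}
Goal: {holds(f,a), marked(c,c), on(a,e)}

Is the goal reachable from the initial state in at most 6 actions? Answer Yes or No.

Yes

1. push(a,a)  →  {above(f,f), holds(a,a), marked(a,a), marked(a,e), on(a,c), on(a,e), on(c,c), on(f,f)}
2. push(f,a)  →  {holds(a,a), holds(f,a), marked(a,a), marked(a,e), marked(f,f), on(a,c), on(a,e), on(c,c), on(f,f)}
3. grab(c,a)  →  {above(c,c), holds(f,a), marked(a,a), marked(a,c), marked(a,e), marked(f,f), on(a,e), on(f,f)}
4. push(c,e)  →  {holds(c,e), holds(f,a), marked(a,a), marked(a,c), marked(a,e), marked(c,c), marked(f,f), on(a,e), on(f,f)}
optimal plan length = 4; 4 ≤ 6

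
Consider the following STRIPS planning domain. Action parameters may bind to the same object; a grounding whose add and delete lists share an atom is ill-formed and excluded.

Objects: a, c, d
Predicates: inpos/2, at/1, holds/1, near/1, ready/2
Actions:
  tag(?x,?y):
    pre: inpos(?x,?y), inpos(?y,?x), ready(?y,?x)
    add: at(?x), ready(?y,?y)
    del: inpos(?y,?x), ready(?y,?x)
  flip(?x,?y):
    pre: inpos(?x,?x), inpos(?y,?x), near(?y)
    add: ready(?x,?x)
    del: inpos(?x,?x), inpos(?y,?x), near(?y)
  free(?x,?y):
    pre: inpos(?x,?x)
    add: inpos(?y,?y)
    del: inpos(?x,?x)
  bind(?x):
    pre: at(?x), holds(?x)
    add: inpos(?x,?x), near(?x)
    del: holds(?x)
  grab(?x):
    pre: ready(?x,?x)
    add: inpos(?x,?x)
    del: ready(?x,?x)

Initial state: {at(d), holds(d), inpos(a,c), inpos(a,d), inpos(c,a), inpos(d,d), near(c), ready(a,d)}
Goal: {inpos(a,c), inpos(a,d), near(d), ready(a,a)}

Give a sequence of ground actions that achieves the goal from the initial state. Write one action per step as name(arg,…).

free(d,a); flip(a,c); bind(d)

1. free(d,a)  →  {at(d), holds(d), inpos(a,a), inpos(a,c), inpos(a,d), inpos(c,a), near(c), ready(a,d)}
2. flip(a,c)  →  {at(d), holds(d), inpos(a,c), inpos(a,d), ready(a,a), ready(a,d)}
3. bind(d)  →  {at(d), inpos(a,c), inpos(a,d), inpos(d,d), near(d), ready(a,a), ready(a,d)}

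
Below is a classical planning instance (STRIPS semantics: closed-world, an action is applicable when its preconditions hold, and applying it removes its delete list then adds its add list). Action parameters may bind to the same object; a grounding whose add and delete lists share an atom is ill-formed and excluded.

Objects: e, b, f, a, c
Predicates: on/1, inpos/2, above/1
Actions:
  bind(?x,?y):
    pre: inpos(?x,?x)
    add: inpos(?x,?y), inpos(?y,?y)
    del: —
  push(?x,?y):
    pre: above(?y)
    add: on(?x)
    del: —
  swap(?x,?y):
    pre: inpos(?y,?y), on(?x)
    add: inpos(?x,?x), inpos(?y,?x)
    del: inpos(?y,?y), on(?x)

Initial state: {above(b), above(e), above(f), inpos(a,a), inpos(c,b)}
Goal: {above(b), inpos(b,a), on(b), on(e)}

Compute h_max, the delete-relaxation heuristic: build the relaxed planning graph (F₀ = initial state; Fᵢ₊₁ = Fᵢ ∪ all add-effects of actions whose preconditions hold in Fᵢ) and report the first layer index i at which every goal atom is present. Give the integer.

2

F0 = init (5 atoms)
F1 = F0 ∪ {inpos(a,b), inpos(a,c), inpos(a,e), inpos(a,f), inpos(b,b), inpos(c,c), inpos(e,e), inpos(f,f), on(a), on(b), on(c), on(e), on(f)}  (18 atoms)
F2 = F1 ∪ {inpos(b,a), inpos(b,c), inpos(b,e), inpos(b,f), inpos(c,a), inpos(c,e), inpos(c,f), inpos(e,a), inpos(e,b), inpos(e,c), inpos(e,f), inpos(f,a), inpos(f,b), inpos(f,c), inpos(f,e)}  (33 atoms)
goal ⊆ F2  ⇒  h_max = 2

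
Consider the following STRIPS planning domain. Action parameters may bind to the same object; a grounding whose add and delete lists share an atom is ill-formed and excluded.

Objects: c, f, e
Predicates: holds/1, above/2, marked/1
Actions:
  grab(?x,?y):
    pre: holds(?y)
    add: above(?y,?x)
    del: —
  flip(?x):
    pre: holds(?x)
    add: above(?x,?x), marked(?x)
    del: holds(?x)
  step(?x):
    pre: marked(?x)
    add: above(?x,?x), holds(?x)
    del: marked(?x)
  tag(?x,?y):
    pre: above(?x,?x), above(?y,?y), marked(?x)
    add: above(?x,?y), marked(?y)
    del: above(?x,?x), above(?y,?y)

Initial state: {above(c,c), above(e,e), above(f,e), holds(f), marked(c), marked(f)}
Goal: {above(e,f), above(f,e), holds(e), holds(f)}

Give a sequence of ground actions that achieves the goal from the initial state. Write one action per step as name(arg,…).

tag(c,e); step(e); grab(f,e)

1. tag(c,e)  →  {above(c,e), above(f,e), holds(f), marked(c), marked(e), marked(f)}
2. step(e)  →  {above(c,e), above(e,e), above(f,e), holds(e), holds(f), marked(c), marked(f)}
3. grab(f,e)  →  {above(c,e), above(e,e), above(e,f), above(f,e), holds(e), holds(f), marked(c), marked(f)}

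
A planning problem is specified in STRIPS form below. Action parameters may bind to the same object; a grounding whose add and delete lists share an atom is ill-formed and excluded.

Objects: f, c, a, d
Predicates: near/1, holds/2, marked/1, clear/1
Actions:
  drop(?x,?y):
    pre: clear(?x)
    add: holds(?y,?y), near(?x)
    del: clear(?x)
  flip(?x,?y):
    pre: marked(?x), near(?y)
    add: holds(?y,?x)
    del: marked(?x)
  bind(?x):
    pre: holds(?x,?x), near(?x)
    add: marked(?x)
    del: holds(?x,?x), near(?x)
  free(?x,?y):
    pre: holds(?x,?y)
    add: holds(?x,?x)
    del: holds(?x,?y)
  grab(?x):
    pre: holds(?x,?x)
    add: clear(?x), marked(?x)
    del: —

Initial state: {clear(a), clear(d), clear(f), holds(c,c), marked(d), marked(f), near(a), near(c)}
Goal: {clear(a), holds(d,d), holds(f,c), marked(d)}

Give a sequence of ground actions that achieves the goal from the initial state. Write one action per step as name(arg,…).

1. drop(f,d)  →  {clear(a), clear(d), holds(c,c), holds(d,d), marked(d), marked(f), near(a), near(c), near(f)}
2. bind(c)  →  {clear(a), clear(d), holds(d,d), marked(c), marked(d), marked(f), near(a), near(f)}
3. flip(c,f)  →  {clear(a), clear(d), holds(d,d), holds(f,c), marked(d), marked(f), near(a), near(f)}

drop(f,d); bind(c); flip(c,f)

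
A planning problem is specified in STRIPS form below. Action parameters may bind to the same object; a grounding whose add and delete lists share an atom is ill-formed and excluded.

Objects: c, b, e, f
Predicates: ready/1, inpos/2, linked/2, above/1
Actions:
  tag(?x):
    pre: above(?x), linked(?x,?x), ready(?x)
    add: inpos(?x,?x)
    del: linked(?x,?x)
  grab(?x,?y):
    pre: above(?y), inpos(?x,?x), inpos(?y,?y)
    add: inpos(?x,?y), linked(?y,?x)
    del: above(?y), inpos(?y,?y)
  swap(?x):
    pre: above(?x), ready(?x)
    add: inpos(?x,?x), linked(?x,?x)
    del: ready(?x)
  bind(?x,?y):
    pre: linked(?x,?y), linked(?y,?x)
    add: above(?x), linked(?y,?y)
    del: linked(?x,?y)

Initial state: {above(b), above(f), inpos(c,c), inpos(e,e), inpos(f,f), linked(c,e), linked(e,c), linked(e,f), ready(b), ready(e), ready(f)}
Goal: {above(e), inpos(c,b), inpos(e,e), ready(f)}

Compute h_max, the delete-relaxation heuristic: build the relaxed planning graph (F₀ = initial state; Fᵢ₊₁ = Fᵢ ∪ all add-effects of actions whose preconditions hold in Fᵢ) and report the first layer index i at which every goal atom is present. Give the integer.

F0 = init (11 atoms)
F1 = F0 ∪ {above(c), above(e), inpos(b,b), inpos(c,f), inpos(e,f), linked(b,b), linked(c,c), linked(e,e), linked(f,c), linked(f,e), linked(f,f)}  (22 atoms)
F2 = F1 ∪ {inpos(b,c), inpos(b,e), inpos(b,f), inpos(c,b), inpos(c,e), inpos(e,b), inpos(e,c), inpos(f,b), inpos(f,c), inpos(f,e), linked(b,c), linked(b,e), linked(b,f), linked(c,b), linked(c,f), linked(e,b), linked(f,b)}  (39 atoms)
goal ⊆ F2  ⇒  h_max = 2

2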